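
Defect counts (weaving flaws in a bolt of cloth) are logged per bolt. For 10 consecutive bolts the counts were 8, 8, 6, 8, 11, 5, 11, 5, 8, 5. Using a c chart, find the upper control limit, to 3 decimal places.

c̄ = (8 + 8 + 6 + 8 + 11 + 5 + 11 + 5 + 8 + 5) / 10 = 75 / 10 = 7.5000
UCL = c̄ + 3√c̄ = 7.5000 + 3 × √7.5000 = 7.5000 + 3 × 2.7386 = 15.7158

15.716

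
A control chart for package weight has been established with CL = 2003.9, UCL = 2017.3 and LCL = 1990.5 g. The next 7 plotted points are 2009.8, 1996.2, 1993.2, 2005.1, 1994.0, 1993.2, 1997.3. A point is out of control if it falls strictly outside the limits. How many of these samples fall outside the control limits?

All 7 points lie within [1990.5, 2017.3].

0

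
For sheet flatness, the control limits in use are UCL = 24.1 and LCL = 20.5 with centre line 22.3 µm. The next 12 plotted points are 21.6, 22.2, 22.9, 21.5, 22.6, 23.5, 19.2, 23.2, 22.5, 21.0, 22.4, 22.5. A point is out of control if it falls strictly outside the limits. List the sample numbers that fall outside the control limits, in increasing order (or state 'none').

Compare each point to [20.5, 24.1]: sample 7 = 19.2 < LCL.

7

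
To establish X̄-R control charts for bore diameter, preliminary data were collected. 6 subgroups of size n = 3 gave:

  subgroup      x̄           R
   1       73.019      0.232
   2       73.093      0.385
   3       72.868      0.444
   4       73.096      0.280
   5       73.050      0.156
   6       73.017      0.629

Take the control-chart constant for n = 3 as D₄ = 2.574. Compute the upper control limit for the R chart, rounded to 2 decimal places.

R̄ = (0.232 + 0.385 + 0.444 + 0.280 + 0.156 + 0.629) / 6 = 2.1260 / 6 = 0.3543
UCL_R = D₄·R̄ = 2.574 × 0.3543 = 0.9121

0.91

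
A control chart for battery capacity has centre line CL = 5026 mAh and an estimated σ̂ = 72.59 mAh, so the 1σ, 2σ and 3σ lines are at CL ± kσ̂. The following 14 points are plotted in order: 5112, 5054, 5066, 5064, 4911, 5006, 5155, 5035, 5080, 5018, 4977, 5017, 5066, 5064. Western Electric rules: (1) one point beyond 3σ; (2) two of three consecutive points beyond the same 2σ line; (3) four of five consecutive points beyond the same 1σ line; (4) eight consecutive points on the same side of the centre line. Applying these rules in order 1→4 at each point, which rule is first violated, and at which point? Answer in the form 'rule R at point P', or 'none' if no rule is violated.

Zone of each point (C = within 1σ̂, B = 1σ̂–2σ̂, A = 2σ̂–3σ̂, * = beyond 3σ̂; sign = side of CL): 1:+B, 2:+C, 3:+C, 4:+C, 5:-B, 6:-C, 7:+B, 8:+C, 9:+C, 10:-C, 11:-C, 12:-C, 13:+C, 14:+C
No rule fires across all 14 points.

none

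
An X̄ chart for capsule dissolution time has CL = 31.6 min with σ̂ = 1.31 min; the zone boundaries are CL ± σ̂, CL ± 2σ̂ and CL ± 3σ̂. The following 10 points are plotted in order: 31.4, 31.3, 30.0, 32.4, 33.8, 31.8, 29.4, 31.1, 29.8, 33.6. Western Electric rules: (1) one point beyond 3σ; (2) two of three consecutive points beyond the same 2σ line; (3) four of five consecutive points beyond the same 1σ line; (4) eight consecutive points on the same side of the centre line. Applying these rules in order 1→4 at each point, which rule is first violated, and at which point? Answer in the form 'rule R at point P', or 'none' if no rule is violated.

Zone of each point (C = within 1σ̂, B = 1σ̂–2σ̂, A = 2σ̂–3σ̂, * = beyond 3σ̂; sign = side of CL): 1:-C, 2:-C, 3:-B, 4:+C, 5:+B, 6:+C, 7:-B, 8:-C, 9:-B, 10:+B
No rule fires across all 10 points.

none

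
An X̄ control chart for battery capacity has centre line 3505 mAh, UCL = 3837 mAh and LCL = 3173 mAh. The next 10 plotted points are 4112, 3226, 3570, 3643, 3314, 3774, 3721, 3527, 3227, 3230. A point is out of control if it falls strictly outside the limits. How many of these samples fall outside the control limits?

1

Compare each point to [3173, 3837]: sample 1 = 4112 > UCL.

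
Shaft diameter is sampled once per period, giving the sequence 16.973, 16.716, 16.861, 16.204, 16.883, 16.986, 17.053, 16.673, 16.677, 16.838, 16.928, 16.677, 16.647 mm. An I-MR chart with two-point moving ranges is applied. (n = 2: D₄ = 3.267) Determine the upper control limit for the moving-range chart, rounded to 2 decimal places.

Moving ranges: 0.257, 0.145, 0.657, 0.679, 0.103, 0.067, 0.380, 0.004, 0.161, 0.090, 0.251, 0.030; M̄R̄ = 2.8240 / 12 = 0.2353
UCL_MR = D₄·M̄R̄ = 3.267 × 0.2353 = 0.7688

0.77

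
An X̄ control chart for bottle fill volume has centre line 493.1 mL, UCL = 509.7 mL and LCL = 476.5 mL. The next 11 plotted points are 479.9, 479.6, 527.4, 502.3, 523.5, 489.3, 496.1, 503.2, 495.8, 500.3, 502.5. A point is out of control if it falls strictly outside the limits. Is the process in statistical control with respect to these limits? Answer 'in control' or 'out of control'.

Compare each point to [476.5, 509.7]: sample 3 = 527.4 > UCL; sample 5 = 523.5 > UCL.

out of control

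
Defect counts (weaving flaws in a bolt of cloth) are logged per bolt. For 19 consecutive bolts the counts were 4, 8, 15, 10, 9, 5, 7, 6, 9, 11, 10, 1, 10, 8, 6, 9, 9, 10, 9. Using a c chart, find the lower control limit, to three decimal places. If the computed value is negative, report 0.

c̄ = (4 + 8 + 15 + 10 + 9 + 5 + 7 + 6 + 9 + 11 + 10 + 1 + 10 + 8 + 6 + 9 + 9 + 10 + 9) / 19 = 156 / 19 = 8.2105
LCL = c̄ − 3√c̄ = 8.2105 − 3 × 2.8654 = -0.3857 → 0 (cannot be negative)

0.000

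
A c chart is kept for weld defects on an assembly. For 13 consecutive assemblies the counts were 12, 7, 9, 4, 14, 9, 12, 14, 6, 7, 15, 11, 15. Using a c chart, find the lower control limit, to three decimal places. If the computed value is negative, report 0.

c̄ = (12 + 7 + 9 + 4 + 14 + 9 + 12 + 14 + 6 + 7 + 15 + 11 + 15) / 13 = 135 / 13 = 10.3846
LCL = c̄ − 3√c̄ = 10.3846 − 3 × 3.2225 = 0.7171

0.717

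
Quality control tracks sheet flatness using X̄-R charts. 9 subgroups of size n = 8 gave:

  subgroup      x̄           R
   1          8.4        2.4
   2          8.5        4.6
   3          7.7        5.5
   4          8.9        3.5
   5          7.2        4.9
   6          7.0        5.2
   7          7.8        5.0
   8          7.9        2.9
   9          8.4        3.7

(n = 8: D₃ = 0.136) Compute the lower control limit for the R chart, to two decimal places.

0.57

R̄ = (2.4 + 4.6 + 5.5 + 3.5 + 4.9 + 5.2 + 5.0 + 2.9 + 3.7) / 9 = 37.7000 / 9 = 4.1889
LCL_R = D₃·R̄ = 0.136 × 4.1889 = 0.5697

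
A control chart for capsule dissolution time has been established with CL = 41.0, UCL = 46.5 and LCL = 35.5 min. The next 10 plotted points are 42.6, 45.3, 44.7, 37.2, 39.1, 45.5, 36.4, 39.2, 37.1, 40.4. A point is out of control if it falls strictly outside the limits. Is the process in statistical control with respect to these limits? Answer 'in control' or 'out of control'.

All 10 points lie within [35.5, 46.5].

in control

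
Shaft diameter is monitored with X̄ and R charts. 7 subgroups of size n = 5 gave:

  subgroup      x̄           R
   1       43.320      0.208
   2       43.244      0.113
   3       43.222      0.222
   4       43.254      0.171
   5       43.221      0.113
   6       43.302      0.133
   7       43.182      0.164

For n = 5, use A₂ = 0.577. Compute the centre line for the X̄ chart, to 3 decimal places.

X̄̄ = (43.320 + 43.244 + 43.222 + 43.254 + 43.221 + 43.302 + 43.182) / 7 = 302.7450 / 7 = 43.2493
CL = X̄̄ = 43.2493

43.249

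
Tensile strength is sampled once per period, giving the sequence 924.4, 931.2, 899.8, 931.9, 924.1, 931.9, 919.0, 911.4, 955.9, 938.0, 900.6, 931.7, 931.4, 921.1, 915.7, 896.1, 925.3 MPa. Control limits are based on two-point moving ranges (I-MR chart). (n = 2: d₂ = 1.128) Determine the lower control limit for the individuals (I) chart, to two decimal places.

872.70

X̄ = (924.4 + 931.2 + 899.8 + 931.9 + 924.1 + 931.9 + 919.0 + 911.4 + 955.9 + 938.0 + 900.6 + 931.7 + 931.4 + 921.1 + 915.7 + 896.1 + 925.3) / 17 = 922.9118
Moving ranges: 6.8, 31.4, 32.1, 7.8, 7.8, 12.9, 7.6, 44.5, 17.9, 37.4, 31.1, 0.3, 10.3, 5.4, 19.6, 29.2; M̄R̄ = 302.1000 / 16 = 18.8813
LCL = X̄ − 3·M̄R̄/d₂ = 922.9118 − 3 × 18.8813 / 1.128 = 872.6957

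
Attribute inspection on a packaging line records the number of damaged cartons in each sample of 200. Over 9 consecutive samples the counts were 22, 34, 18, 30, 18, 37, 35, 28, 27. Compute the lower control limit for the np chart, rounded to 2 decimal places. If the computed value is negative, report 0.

13.02

p̄ = Σdᵢ / (k·n) = 249 / (9 × 200) = 0.13833
LCL = np̄ − 3·√(np̄(1−p̄)) = 27.6667 − 3 × 4.8826 = 13.0190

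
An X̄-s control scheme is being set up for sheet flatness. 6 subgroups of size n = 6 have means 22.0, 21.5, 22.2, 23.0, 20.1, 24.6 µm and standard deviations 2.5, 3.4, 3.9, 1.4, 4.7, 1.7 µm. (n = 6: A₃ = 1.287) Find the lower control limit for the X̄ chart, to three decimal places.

18.458

X̄̄ = (22.0 + 21.5 + 22.2 + 23.0 + 20.1 + 24.6) / 6 = 22.2333
s̄ = (2.5 + 3.4 + 3.9 + 1.4 + 4.7 + 1.7) / 6 = 2.9333
LCL = X̄̄ − A₃·s̄ = 22.2333 − 1.287 × 2.9333 = 18.4581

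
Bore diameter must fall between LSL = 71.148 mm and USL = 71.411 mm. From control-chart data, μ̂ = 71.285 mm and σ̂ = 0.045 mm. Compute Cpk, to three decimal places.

Cpu = (USL − μ̂) / (3σ̂) = (71.411 − 71.285) / (3 × 0.045) = 0.9333; Cpl = (μ̂ − LSL) / (3σ̂) = (71.285 − 71.148) / (3 × 0.045) = 1.0148; Cpk = min(Cpu, Cpl) = 0.9333

0.933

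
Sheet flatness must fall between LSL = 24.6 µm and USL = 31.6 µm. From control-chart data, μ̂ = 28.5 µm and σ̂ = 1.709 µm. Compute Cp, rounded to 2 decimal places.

Cp = (USL − LSL) / (6σ̂) = (31.6 − 24.6) / (6 × 1.709) = 7.0000 / 10.2540 = 0.6827

0.68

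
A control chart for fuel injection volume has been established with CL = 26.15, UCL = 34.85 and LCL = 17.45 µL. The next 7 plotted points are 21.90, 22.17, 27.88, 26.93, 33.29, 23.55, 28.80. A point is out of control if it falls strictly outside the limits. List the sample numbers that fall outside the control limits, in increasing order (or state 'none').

none

All 7 points lie within [17.45, 34.85].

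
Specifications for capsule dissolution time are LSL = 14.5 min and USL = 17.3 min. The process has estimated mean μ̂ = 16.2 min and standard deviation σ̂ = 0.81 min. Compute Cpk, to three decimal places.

Cpu = (USL − μ̂) / (3σ̂) = (17.3 − 16.2) / (3 × 0.81) = 0.4527; Cpl = (μ̂ − LSL) / (3σ̂) = (16.2 − 14.5) / (3 × 0.81) = 0.6996; Cpk = min(Cpu, Cpl) = 0.4527

0.453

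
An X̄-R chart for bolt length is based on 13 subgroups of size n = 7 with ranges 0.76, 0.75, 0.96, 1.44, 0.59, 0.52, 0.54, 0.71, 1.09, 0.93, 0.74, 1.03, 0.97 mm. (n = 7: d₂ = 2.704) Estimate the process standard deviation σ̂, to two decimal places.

R̄ = (0.76 + 0.75 + 0.96 + 1.44 + 0.59 + 0.52 + 0.54 + 0.71 + 1.09 + 0.93 + 0.74 + 1.03 + 0.97) / 13 = 0.8485
σ̂ = R̄ / d₂ = 0.8485 / 2.704 = 0.3138

0.31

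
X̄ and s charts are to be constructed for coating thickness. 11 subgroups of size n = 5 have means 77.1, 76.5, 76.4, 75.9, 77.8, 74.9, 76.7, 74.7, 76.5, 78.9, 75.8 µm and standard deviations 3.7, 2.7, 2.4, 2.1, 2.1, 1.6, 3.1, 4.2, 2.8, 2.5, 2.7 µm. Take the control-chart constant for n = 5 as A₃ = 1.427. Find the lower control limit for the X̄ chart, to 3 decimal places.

X̄̄ = (77.1 + 76.5 + 76.4 + 75.9 + 77.8 + 74.9 + 76.7 + 74.7 + 76.5 + 78.9 + 75.8) / 11 = 76.4727
s̄ = (3.7 + 2.7 + 2.4 + 2.1 + 2.1 + 1.6 + 3.1 + 4.2 + 2.8 + 2.5 + 2.7) / 11 = 2.7182
LCL = X̄̄ − A₃·s̄ = 76.4727 − 1.427 × 2.7182 = 72.5939

72.594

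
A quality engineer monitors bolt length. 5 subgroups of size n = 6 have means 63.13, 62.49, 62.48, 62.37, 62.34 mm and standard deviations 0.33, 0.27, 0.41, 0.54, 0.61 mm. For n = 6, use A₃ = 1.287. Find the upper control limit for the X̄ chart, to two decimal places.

63.12

X̄̄ = (63.13 + 62.49 + 62.48 + 62.37 + 62.34) / 5 = 62.5620
s̄ = (0.33 + 0.27 + 0.41 + 0.54 + 0.61) / 5 = 0.4320
UCL = X̄̄ + A₃·s̄ = 62.5620 + 1.287 × 0.4320 = 63.1180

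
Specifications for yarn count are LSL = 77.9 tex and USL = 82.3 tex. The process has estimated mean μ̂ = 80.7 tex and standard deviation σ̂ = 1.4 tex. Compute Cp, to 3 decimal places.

Cp = (USL − LSL) / (6σ̂) = (82.3 − 77.9) / (6 × 1.4) = 4.4000 / 8.4000 = 0.5238

0.524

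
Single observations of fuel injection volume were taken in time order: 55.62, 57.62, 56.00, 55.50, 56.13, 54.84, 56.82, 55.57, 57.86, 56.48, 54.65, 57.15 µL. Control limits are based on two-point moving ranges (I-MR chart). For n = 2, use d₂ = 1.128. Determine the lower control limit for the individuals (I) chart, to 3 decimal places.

X̄ = (55.62 + 57.62 + 56.00 + 55.50 + 56.13 + 54.84 + 56.82 + 55.57 + 57.86 + 56.48 + 54.65 + 57.15) / 12 = 56.1867
Moving ranges: 2.00, 1.62, 0.50, 0.63, 1.29, 1.98, 1.25, 2.29, 1.38, 1.83, 2.50; M̄R̄ = 17.2700 / 11 = 1.5700
LCL = X̄ − 3·M̄R̄/d₂ = 56.1867 − 3 × 1.5700 / 1.128 = 52.0111

52.011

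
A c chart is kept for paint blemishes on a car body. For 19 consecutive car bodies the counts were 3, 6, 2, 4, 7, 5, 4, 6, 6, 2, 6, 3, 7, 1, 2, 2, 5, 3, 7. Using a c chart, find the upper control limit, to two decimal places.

c̄ = (3 + 6 + 2 + 4 + 7 + 5 + 4 + 6 + 6 + 2 + 6 + 3 + 7 + 1 + 2 + 2 + 5 + 3 + 7) / 19 = 81 / 19 = 4.2632
UCL = c̄ + 3√c̄ = 4.2632 + 3 × √4.2632 = 4.2632 + 3 × 2.0647 = 10.4574

10.46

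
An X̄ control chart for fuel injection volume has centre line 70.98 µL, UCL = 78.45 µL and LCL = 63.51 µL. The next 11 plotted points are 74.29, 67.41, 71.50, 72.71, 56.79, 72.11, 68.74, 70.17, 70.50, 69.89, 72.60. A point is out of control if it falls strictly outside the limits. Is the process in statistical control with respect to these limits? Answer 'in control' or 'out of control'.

Compare each point to [63.51, 78.45]: sample 5 = 56.79 < LCL.

out of control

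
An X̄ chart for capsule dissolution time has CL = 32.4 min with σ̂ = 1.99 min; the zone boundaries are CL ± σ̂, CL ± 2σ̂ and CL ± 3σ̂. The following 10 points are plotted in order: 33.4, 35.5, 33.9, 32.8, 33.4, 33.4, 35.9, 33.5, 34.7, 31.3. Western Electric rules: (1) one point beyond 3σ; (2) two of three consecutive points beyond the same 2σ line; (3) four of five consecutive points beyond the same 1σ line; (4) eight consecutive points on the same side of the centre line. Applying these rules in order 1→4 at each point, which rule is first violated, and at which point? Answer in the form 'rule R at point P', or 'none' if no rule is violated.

rule 4 at point 8

Zone of each point (C = within 1σ̂, B = 1σ̂–2σ̂, A = 2σ̂–3σ̂, * = beyond 3σ̂; sign = side of CL): 1:+C, 2:+B, 3:+C, 4:+C, 5:+C, 6:+C, 7:+B, 8:+C, 9:+B, 10:-C
Rule 4 (eight consecutive points on the same side of the centre line) is satisfied at point 8.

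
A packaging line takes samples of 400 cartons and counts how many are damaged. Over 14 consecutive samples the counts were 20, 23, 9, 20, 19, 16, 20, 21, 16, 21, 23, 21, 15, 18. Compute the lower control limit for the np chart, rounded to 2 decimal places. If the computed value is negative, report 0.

6.04

p̄ = Σdᵢ / (k·n) = 262 / (14 × 400) = 0.04679
LCL = np̄ − 3·√(np̄(1−p̄)) = 18.7143 − 3 × 4.2236 = 6.0435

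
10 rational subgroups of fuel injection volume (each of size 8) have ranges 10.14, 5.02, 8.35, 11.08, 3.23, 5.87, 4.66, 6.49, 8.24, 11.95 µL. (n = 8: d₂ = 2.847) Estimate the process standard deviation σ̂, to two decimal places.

R̄ = (10.14 + 5.02 + 8.35 + 11.08 + 3.23 + 5.87 + 4.66 + 6.49 + 8.24 + 11.95) / 10 = 7.5030
σ̂ = R̄ / d₂ = 7.5030 / 2.847 = 2.6354

2.64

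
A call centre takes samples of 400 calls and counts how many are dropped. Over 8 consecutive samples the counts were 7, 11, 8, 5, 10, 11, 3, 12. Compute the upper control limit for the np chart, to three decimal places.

p̄ = Σdᵢ / (k·n) = 67 / (8 × 400) = 0.02094
UCL = np̄ + 3·√(np̄(1−p̄)) = 8.3750 + 3 × √(8.3750×0.97906) = 8.3750 + 3 × 2.8635 = 16.9655

16.966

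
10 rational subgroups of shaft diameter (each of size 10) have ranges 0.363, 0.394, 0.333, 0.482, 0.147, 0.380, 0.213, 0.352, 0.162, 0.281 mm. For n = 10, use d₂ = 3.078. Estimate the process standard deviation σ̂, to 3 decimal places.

R̄ = (0.363 + 0.394 + 0.333 + 0.482 + 0.147 + 0.380 + 0.213 + 0.352 + 0.162 + 0.281) / 10 = 0.3107
σ̂ = R̄ / d₂ = 0.3107 / 3.078 = 0.1009

0.101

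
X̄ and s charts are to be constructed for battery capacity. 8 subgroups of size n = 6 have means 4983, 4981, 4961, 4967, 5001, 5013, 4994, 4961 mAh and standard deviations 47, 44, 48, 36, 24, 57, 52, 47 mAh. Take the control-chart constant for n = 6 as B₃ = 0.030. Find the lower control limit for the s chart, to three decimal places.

1.331

s̄ = (47 + 44 + 48 + 36 + 24 + 57 + 52 + 47) / 8 = 44.3750
LCL_s = B₃·s̄ = 0.030 × 44.3750 = 1.3313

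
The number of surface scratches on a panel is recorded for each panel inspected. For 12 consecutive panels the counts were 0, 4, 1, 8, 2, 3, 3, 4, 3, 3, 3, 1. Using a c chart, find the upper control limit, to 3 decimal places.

8.040

c̄ = (0 + 4 + 1 + 8 + 2 + 3 + 3 + 4 + 3 + 3 + 3 + 1) / 12 = 35 / 12 = 2.9167
UCL = c̄ + 3√c̄ = 2.9167 + 3 × √2.9167 = 2.9167 + 3 × 1.7078 = 8.0401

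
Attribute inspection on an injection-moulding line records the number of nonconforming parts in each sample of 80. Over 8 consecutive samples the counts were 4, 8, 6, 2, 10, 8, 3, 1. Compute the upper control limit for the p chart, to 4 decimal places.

p̄ = Σdᵢ / (k·n) = 42 / (8 × 80) = 0.06563
UCL = p̄ + 3·√(p̄(1−p̄)/n) = 0.06563 + 3 × √(0.06563×0.93437/80) = 0.06563 + 3 × 0.02769 = 0.14868

0.1487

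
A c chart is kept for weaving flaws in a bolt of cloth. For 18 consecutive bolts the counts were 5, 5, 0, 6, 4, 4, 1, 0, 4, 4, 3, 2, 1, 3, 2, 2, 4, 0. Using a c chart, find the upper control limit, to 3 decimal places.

7.778

c̄ = (5 + 5 + 0 + 6 + 4 + 4 + 1 + 0 + 4 + 4 + 3 + 2 + 1 + 3 + 2 + 2 + 4 + 0) / 18 = 50 / 18 = 2.7778
UCL = c̄ + 3√c̄ = 2.7778 + 3 × √2.7778 = 2.7778 + 3 × 1.6667 = 7.7778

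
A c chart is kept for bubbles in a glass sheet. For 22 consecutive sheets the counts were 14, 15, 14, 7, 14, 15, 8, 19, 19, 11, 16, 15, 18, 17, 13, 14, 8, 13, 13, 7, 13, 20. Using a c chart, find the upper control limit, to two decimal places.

24.91

c̄ = (14 + 15 + 14 + 7 + 14 + 15 + 8 + 19 + 19 + 11 + 16 + 15 + 18 + 17 + 13 + 14 + 8 + 13 + 13 + 7 + 13 + 20) / 22 = 303 / 22 = 13.7727
UCL = c̄ + 3√c̄ = 13.7727 + 3 × √13.7727 = 13.7727 + 3 × 3.7112 = 24.9062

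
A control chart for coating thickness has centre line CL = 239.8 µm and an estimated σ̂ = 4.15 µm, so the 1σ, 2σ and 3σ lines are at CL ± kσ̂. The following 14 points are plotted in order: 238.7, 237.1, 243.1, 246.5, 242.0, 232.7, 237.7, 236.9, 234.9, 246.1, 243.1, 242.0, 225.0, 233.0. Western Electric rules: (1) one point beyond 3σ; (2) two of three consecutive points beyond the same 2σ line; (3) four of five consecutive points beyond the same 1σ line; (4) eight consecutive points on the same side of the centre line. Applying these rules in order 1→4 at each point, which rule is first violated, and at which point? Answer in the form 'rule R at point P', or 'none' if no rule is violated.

Zone of each point (C = within 1σ̂, B = 1σ̂–2σ̂, A = 2σ̂–3σ̂, * = beyond 3σ̂; sign = side of CL): 1:-C, 2:-C, 3:+C, 4:+B, 5:+C, 6:-B, 7:-C, 8:-C, 9:-B, 10:+B, 11:+C, 12:+C, 13:-*, 14:-B
Rule 1 (one point beyond the 3σ limits) is satisfied at point 13.

rule 1 at point 13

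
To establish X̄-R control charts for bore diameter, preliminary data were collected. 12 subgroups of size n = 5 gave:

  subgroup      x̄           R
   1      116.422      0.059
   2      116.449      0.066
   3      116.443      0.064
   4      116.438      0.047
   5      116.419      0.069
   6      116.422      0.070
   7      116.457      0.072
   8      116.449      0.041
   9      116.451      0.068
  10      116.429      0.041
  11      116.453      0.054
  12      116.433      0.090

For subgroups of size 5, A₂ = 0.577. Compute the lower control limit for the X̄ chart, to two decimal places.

116.40

X̄̄ = (116.422 + 116.449 + 116.443 + 116.438 + 116.419 + 116.422 + 116.457 + 116.449 + 116.451 + 116.429 + 116.453 + 116.433) / 12 = 1397.2650 / 12 = 116.4387
R̄ = (0.059 + 0.066 + 0.064 + 0.047 + 0.069 + 0.070 + 0.072 + 0.041 + 0.068 + 0.041 + 0.054 + 0.090) / 12 = 0.7410 / 12 = 0.0617
LCL = X̄̄ − A₂·R̄ = 116.4387 − 0.577 × 0.0617 = 116.4031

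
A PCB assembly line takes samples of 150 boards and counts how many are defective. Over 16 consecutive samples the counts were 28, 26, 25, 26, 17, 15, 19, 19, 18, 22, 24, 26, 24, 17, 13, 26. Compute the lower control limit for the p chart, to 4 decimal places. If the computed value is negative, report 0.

p̄ = Σdᵢ / (k·n) = 345 / (16 × 150) = 0.14375
LCL = p̄ − 3·√(p̄(1−p̄)/n) = 0.14375 − 3 × 0.02865 = 0.05781

0.0578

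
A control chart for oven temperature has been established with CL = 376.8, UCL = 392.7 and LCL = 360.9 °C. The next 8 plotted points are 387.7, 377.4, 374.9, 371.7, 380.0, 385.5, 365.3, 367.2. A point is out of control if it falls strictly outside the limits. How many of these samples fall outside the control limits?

0

All 8 points lie within [360.9, 392.7].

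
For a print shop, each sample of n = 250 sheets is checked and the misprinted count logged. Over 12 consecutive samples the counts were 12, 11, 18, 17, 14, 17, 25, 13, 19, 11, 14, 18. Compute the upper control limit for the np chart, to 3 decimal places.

p̄ = Σdᵢ / (k·n) = 189 / (12 × 250) = 0.06300
UCL = np̄ + 3·√(np̄(1−p̄)) = 15.7500 + 3 × √(15.7500×0.93700) = 15.7500 + 3 × 3.8416 = 27.2747

27.275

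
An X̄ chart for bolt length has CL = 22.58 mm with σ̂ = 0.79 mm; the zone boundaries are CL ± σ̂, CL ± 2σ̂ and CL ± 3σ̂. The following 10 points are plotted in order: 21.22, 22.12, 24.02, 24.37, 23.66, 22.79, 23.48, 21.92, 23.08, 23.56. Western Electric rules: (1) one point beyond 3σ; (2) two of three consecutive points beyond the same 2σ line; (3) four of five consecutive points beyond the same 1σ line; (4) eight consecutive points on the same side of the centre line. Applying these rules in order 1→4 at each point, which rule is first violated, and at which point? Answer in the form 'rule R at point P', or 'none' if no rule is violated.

Zone of each point (C = within 1σ̂, B = 1σ̂–2σ̂, A = 2σ̂–3σ̂, * = beyond 3σ̂; sign = side of CL): 1:-B, 2:-C, 3:+B, 4:+A, 5:+B, 6:+C, 7:+B, 8:-C, 9:+C, 10:+B
Rule 3 (four of five consecutive points beyond the same 1σ limit) is satisfied at point 7.

rule 3 at point 7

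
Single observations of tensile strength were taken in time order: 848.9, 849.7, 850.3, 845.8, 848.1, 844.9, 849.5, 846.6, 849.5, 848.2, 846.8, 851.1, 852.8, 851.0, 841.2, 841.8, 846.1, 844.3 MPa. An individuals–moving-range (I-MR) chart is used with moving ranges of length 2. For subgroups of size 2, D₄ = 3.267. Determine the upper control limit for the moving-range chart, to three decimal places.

9.378

Moving ranges: 0.8, 0.6, 4.5, 2.3, 3.2, 4.6, 2.9, 2.9, 1.3, 1.4, 4.3, 1.7, 1.8, 9.8, 0.6, 4.3, 1.8; M̄R̄ = 48.8000 / 17 = 2.8706
UCL_MR = D₄·M̄R̄ = 3.267 × 2.8706 = 9.3782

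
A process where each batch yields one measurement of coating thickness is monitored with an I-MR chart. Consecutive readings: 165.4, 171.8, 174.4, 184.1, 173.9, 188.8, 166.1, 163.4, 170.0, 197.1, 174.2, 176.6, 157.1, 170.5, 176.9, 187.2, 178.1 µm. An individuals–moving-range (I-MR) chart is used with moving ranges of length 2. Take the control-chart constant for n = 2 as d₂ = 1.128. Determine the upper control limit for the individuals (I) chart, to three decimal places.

X̄ = (165.4 + 171.8 + 174.4 + 184.1 + 173.9 + 188.8 + 166.1 + 163.4 + 170.0 + 197.1 + 174.2 + 176.6 + 157.1 + 170.5 + 176.9 + 187.2 + 178.1) / 17 = 175.0353
Moving ranges: 6.4, 2.6, 9.7, 10.2, 14.9, 22.7, 2.7, 6.6, 27.1, 22.9, 2.4, 19.5, 13.4, 6.4, 10.3, 9.1; M̄R̄ = 186.9000 / 16 = 11.6813
UCL = X̄ + 3·M̄R̄/d₂ = 175.0353 + 3 × 11.6813 / 1.128 = 206.1024

206.102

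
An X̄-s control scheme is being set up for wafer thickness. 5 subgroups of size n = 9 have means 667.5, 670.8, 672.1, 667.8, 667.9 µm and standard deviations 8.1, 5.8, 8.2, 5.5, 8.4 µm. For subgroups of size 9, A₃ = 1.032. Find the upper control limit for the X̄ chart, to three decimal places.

676.650

X̄̄ = (667.5 + 670.8 + 672.1 + 667.8 + 667.9) / 5 = 669.2200
s̄ = (8.1 + 5.8 + 8.2 + 5.5 + 8.4) / 5 = 7.2000
UCL = X̄̄ + A₃·s̄ = 669.2200 + 1.032 × 7.2000 = 676.6504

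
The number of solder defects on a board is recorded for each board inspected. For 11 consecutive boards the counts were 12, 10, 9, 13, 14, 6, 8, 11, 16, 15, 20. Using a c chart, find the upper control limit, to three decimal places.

c̄ = (12 + 10 + 9 + 13 + 14 + 6 + 8 + 11 + 16 + 15 + 20) / 11 = 134 / 11 = 12.1818
UCL = c̄ + 3√c̄ = 12.1818 + 3 × √12.1818 = 12.1818 + 3 × 3.4902 = 22.6526

22.653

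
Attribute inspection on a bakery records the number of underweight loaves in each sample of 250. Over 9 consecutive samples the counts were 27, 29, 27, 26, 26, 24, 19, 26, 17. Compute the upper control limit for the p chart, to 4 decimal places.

p̄ = Σdᵢ / (k·n) = 221 / (9 × 250) = 0.09822
UCL = p̄ + 3·√(p̄(1−p̄)/n) = 0.09822 + 3 × √(0.09822×0.90178/250) = 0.09822 + 3 × 0.01882 = 0.15469

0.1547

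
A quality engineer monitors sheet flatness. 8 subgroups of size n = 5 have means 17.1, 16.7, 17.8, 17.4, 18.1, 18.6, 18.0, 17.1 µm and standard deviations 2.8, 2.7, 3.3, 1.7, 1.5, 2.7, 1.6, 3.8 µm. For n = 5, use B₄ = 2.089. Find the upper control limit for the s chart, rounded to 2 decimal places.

5.25

s̄ = (2.8 + 2.7 + 3.3 + 1.7 + 1.5 + 2.7 + 1.6 + 3.8) / 8 = 2.5125
UCL_s = B₄·s̄ = 2.089 × 2.5125 = 5.2486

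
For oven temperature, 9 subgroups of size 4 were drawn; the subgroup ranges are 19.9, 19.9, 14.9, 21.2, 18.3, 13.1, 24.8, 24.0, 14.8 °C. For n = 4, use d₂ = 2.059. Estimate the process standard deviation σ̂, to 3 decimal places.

R̄ = (19.9 + 19.9 + 14.9 + 21.2 + 18.3 + 13.1 + 24.8 + 24.0 + 14.8) / 9 = 18.9889
σ̂ = R̄ / d₂ = 18.9889 / 2.059 = 9.2224

9.222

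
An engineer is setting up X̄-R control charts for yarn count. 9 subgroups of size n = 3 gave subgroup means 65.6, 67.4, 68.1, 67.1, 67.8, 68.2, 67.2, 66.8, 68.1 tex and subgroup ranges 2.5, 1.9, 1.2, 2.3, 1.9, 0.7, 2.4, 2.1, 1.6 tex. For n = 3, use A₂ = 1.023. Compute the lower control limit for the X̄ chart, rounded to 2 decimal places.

X̄̄ = (65.6 + 67.4 + 68.1 + 67.1 + 67.8 + 68.2 + 67.2 + 66.8 + 68.1) / 9 = 606.3000 / 9 = 67.3667
R̄ = (2.5 + 1.9 + 1.2 + 2.3 + 1.9 + 0.7 + 2.4 + 2.1 + 1.6) / 9 = 16.6000 / 9 = 1.8444
LCL = X̄̄ − A₂·R̄ = 67.3667 − 1.023 × 1.8444 = 65.4798

65.48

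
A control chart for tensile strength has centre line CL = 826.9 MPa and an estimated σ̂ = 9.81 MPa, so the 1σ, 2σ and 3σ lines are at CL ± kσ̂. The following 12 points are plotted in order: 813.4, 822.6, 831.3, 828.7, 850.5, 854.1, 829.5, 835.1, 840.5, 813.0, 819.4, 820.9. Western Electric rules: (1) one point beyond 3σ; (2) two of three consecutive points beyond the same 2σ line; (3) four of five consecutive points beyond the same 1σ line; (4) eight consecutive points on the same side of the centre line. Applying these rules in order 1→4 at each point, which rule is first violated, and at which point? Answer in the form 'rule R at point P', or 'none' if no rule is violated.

Zone of each point (C = within 1σ̂, B = 1σ̂–2σ̂, A = 2σ̂–3σ̂, * = beyond 3σ̂; sign = side of CL): 1:-B, 2:-C, 3:+C, 4:+C, 5:+A, 6:+A, 7:+C, 8:+C, 9:+B, 10:-B, 11:-C, 12:-C
Rule 2 (two of three consecutive points beyond the same 2σ limit) is satisfied at point 6.

rule 2 at point 6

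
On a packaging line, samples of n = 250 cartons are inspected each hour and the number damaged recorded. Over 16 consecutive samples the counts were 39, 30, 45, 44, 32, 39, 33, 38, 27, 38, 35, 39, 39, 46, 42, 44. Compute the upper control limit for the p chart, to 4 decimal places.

p̄ = Σdᵢ / (k·n) = 610 / (16 × 250) = 0.15250
UCL = p̄ + 3·√(p̄(1−p̄)/n) = 0.15250 + 3 × √(0.15250×0.84750/250) = 0.15250 + 3 × 0.02274 = 0.22071

0.2207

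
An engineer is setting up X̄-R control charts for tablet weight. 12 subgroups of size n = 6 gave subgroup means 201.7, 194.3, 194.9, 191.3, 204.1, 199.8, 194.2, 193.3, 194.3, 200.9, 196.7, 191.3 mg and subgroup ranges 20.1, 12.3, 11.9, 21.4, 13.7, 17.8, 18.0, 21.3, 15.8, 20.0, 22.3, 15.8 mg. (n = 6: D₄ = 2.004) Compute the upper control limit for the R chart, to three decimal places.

35.137

R̄ = (20.1 + 12.3 + 11.9 + 21.4 + 13.7 + 17.8 + 18.0 + 21.3 + 15.8 + 20.0 + 22.3 + 15.8) / 12 = 210.4000 / 12 = 17.5333
UCL_R = D₄·R̄ = 2.004 × 17.5333 = 35.1368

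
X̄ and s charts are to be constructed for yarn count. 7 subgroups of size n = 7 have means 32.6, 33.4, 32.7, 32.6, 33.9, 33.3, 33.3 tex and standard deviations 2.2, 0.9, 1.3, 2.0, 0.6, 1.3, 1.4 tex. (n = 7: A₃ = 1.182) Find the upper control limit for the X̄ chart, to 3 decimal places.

X̄̄ = (32.6 + 33.4 + 32.7 + 32.6 + 33.9 + 33.3 + 33.3) / 7 = 33.1143
s̄ = (2.2 + 0.9 + 1.3 + 2.0 + 0.6 + 1.3 + 1.4) / 7 = 1.3857
UCL = X̄̄ + A₃·s̄ = 33.1143 + 1.182 × 1.3857 = 34.7522

34.752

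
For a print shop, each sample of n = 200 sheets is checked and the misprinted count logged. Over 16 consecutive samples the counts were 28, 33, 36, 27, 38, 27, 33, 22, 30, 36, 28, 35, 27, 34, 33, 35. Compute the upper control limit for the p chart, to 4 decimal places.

0.2340

p̄ = Σdᵢ / (k·n) = 502 / (16 × 200) = 0.15687
UCL = p̄ + 3·√(p̄(1−p̄)/n) = 0.15687 + 3 × √(0.15687×0.84313/200) = 0.15687 + 3 × 0.02572 = 0.23402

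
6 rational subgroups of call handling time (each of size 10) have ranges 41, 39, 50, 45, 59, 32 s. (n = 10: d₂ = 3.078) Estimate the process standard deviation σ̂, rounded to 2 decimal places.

14.40

R̄ = (41 + 39 + 50 + 45 + 59 + 32) / 6 = 44.3333
σ̂ = R̄ / d₂ = 44.3333 / 3.078 = 14.4033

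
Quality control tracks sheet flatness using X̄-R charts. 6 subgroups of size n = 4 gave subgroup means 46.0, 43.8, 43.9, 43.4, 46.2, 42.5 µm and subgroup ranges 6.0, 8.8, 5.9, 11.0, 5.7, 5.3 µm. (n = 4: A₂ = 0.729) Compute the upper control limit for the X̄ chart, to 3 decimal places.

49.488

X̄̄ = (46.0 + 43.8 + 43.9 + 43.4 + 46.2 + 42.5) / 6 = 265.8000 / 6 = 44.3000
R̄ = (6.0 + 8.8 + 5.9 + 11.0 + 5.7 + 5.3) / 6 = 42.7000 / 6 = 7.1167
UCL = X̄̄ + A₂·R̄ = 44.3000 + 0.729 × 7.1167 = 49.4881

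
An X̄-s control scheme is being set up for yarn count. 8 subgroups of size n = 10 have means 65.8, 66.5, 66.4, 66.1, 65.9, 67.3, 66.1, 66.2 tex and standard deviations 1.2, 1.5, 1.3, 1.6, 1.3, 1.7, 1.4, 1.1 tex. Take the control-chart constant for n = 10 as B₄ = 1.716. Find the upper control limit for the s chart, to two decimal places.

2.38

s̄ = (1.2 + 1.5 + 1.3 + 1.6 + 1.3 + 1.7 + 1.4 + 1.1) / 8 = 1.3875
UCL_s = B₄·s̄ = 1.716 × 1.3875 = 2.3809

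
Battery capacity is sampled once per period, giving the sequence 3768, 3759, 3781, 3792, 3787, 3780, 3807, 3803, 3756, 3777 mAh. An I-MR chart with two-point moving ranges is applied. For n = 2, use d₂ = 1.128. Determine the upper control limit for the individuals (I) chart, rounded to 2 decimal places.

X̄ = (3768 + 3759 + 3781 + 3792 + 3787 + 3780 + 3807 + 3803 + 3756 + 3777) / 10 = 3781.0000
Moving ranges: 9, 22, 11, 5, 7, 27, 4, 47, 21; M̄R̄ = 153.0000 / 9 = 17.0000
UCL = X̄ + 3·M̄R̄/d₂ = 3781.0000 + 3 × 17.0000 / 1.128 = 3826.2128

3826.21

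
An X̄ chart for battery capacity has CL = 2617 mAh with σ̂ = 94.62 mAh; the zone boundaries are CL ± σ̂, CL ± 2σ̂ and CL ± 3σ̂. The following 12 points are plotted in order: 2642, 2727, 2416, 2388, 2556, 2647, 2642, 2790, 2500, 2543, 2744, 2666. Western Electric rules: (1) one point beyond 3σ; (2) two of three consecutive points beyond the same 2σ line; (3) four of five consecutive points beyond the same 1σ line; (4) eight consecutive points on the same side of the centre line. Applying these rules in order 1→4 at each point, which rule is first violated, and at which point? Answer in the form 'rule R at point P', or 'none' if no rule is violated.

rule 2 at point 4

Zone of each point (C = within 1σ̂, B = 1σ̂–2σ̂, A = 2σ̂–3σ̂, * = beyond 3σ̂; sign = side of CL): 1:+C, 2:+B, 3:-A, 4:-A, 5:-C, 6:+C, 7:+C, 8:+B, 9:-B, 10:-C, 11:+B, 12:+C
Rule 2 (two of three consecutive points beyond the same 2σ limit) is satisfied at point 4.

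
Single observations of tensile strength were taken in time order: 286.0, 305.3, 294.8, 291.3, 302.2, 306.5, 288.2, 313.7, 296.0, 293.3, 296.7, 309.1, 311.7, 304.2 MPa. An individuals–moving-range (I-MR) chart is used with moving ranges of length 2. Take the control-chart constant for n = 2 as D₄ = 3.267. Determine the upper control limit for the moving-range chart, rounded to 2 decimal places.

Moving ranges: 19.3, 10.5, 3.5, 10.9, 4.3, 18.3, 25.5, 17.7, 2.7, 3.4, 12.4, 2.6, 7.5; M̄R̄ = 138.6000 / 13 = 10.6615
UCL_MR = D₄·M̄R̄ = 3.267 × 10.6615 = 34.8312

34.83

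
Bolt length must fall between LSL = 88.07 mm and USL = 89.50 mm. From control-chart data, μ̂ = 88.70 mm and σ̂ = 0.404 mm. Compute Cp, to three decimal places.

0.590

Cp = (USL − LSL) / (6σ̂) = (89.50 − 88.07) / (6 × 0.404) = 1.4300 / 2.4240 = 0.5899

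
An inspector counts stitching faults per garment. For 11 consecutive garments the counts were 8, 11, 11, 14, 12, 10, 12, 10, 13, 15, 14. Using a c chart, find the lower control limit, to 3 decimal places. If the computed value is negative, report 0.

c̄ = (8 + 11 + 11 + 14 + 12 + 10 + 12 + 10 + 13 + 15 + 14) / 11 = 130 / 11 = 11.8182
LCL = c̄ − 3√c̄ = 11.8182 − 3 × 3.4378 = 1.5049

1.505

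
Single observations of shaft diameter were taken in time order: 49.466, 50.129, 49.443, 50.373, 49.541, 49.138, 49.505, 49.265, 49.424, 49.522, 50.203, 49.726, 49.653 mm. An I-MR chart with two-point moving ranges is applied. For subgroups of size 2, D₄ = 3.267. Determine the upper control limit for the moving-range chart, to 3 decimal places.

1.527

Moving ranges: 0.663, 0.686, 0.930, 0.832, 0.403, 0.367, 0.240, 0.159, 0.098, 0.681, 0.477, 0.073; M̄R̄ = 5.6090 / 12 = 0.4674
UCL_MR = D₄·M̄R̄ = 3.267 × 0.4674 = 1.5271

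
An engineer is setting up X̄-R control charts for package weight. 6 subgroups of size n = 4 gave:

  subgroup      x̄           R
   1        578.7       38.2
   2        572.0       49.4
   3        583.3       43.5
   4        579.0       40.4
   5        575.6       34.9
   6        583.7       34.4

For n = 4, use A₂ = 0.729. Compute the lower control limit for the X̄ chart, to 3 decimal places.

X̄̄ = (578.7 + 572.0 + 583.3 + 579.0 + 575.6 + 583.7) / 6 = 3472.3000 / 6 = 578.7167
R̄ = (38.2 + 49.4 + 43.5 + 40.4 + 34.9 + 34.4) / 6 = 240.8000 / 6 = 40.1333
LCL = X̄̄ − A₂·R̄ = 578.7167 − 0.729 × 40.1333 = 549.4595

549.459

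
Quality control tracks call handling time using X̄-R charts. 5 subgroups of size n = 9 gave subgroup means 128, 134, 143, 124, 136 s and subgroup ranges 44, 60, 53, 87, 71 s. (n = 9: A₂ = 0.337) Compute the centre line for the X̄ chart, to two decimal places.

133.00

X̄̄ = (128 + 134 + 143 + 124 + 136) / 5 = 665.0000 / 5 = 133.0000
CL = X̄̄ = 133.0000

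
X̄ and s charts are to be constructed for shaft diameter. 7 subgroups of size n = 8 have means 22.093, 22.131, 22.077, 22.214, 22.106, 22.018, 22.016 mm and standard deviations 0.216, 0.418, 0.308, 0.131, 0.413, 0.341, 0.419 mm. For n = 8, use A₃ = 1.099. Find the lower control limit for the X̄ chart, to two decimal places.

21.74

X̄̄ = (22.093 + 22.131 + 22.077 + 22.214 + 22.106 + 22.018 + 22.016) / 7 = 22.0936
s̄ = (0.216 + 0.418 + 0.308 + 0.131 + 0.413 + 0.341 + 0.419) / 7 = 0.3209
LCL = X̄̄ − A₃·s̄ = 22.0936 − 1.099 × 0.3209 = 21.7409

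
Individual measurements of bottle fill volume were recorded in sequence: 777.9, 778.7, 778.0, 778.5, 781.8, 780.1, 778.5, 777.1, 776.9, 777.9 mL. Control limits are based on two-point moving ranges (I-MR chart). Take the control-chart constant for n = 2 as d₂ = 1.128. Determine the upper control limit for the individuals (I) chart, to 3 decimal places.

781.850

X̄ = (777.9 + 778.7 + 778.0 + 778.5 + 781.8 + 780.1 + 778.5 + 777.1 + 776.9 + 777.9) / 10 = 778.5400
Moving ranges: 0.8, 0.7, 0.5, 3.3, 1.7, 1.6, 1.4, 0.2, 1.0; M̄R̄ = 11.2000 / 9 = 1.2444
UCL = X̄ + 3·M̄R̄/d₂ = 778.5400 + 3 × 1.2444 / 1.128 = 781.8497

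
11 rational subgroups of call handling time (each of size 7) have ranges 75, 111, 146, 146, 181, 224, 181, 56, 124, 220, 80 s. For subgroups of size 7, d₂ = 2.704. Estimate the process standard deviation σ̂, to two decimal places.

51.91

R̄ = (75 + 111 + 146 + 146 + 181 + 224 + 181 + 56 + 124 + 220 + 80) / 11 = 140.3636
σ̂ = R̄ / d₂ = 140.3636 / 2.704 = 51.9096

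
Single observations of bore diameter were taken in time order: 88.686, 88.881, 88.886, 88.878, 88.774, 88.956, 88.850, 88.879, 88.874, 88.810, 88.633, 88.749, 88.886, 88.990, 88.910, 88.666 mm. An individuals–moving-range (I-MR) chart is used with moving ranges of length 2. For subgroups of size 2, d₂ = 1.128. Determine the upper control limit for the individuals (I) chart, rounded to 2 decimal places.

X̄ = (88.686 + 88.881 + 88.886 + 88.878 + 88.774 + 88.956 + 88.850 + 88.879 + 88.874 + 88.810 + 88.633 + 88.749 + 88.886 + 88.990 + 88.910 + 88.666) / 16 = 88.8317
Moving ranges: 0.195, 0.005, 0.008, 0.104, 0.182, 0.106, 0.029, 0.005, 0.064, 0.177, 0.116, 0.137, 0.104, 0.080, 0.244; M̄R̄ = 1.5560 / 15 = 0.1037
UCL = X̄ + 3·M̄R̄/d₂ = 88.8317 + 3 × 0.1037 / 1.128 = 89.1076

89.11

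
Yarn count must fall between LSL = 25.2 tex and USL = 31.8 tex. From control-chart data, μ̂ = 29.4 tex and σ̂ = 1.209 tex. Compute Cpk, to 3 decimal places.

Cpu = (USL − μ̂) / (3σ̂) = (31.8 − 29.4) / (3 × 1.209) = 0.6617; Cpl = (μ̂ − LSL) / (3σ̂) = (29.4 − 25.2) / (3 × 1.209) = 1.1580; Cpk = min(Cpu, Cpl) = 0.6617

0.662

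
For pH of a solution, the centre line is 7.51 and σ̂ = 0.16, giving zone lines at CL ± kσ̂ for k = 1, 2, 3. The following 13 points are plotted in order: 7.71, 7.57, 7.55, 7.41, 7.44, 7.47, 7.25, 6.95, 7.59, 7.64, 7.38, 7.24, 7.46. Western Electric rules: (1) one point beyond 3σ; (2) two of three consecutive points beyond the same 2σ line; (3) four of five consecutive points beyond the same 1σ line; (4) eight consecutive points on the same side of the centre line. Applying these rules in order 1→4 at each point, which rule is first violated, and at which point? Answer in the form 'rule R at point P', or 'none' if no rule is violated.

Zone of each point (C = within 1σ̂, B = 1σ̂–2σ̂, A = 2σ̂–3σ̂, * = beyond 3σ̂; sign = side of CL): 1:+B, 2:+C, 3:+C, 4:-C, 5:-C, 6:-C, 7:-B, 8:-*, 9:+C, 10:+C, 11:-C, 12:-B, 13:-C
Rule 1 (one point beyond the 3σ limits) is satisfied at point 8.

rule 1 at point 8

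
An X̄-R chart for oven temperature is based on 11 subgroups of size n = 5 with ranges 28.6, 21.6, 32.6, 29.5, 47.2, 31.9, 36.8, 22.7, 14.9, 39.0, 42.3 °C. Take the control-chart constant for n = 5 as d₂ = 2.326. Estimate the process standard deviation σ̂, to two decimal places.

R̄ = (28.6 + 21.6 + 32.6 + 29.5 + 47.2 + 31.9 + 36.8 + 22.7 + 14.9 + 39.0 + 42.3) / 11 = 31.5545
σ̂ = R̄ / d₂ = 31.5545 / 2.326 = 13.5660

13.57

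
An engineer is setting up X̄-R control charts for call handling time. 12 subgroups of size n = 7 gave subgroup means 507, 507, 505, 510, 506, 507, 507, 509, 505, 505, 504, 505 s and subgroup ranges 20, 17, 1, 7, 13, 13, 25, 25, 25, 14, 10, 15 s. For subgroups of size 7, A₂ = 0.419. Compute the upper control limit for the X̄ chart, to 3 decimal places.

X̄̄ = (507 + 507 + 505 + 510 + 506 + 507 + 507 + 509 + 505 + 505 + 504 + 505) / 12 = 6077.0000 / 12 = 506.4167
R̄ = (20 + 17 + 1 + 7 + 13 + 13 + 25 + 25 + 25 + 14 + 10 + 15) / 12 = 185.0000 / 12 = 15.4167
UCL = X̄̄ + A₂·R̄ = 506.4167 + 0.419 × 15.4167 = 512.8763

512.876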